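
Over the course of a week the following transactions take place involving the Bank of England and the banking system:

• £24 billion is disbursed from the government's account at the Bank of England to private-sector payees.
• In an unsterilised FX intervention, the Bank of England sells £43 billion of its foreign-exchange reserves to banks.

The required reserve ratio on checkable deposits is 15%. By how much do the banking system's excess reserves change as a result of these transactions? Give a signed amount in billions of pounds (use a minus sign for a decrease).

-£22.6 billion

Government spending £24 billion: reserves +£24B, deposits +£24B.
FX sale £43 billion: reserves −£43B, deposits 0.
Totals: Δreserves = −£19B, Δdeposits = +£24B.
Δrequired reserves = 15% × +£24B = +£3.6B.
Δexcess reserves = Δreserves − Δrequired = −£19B − (+£3.6B) = -£22.6 billion.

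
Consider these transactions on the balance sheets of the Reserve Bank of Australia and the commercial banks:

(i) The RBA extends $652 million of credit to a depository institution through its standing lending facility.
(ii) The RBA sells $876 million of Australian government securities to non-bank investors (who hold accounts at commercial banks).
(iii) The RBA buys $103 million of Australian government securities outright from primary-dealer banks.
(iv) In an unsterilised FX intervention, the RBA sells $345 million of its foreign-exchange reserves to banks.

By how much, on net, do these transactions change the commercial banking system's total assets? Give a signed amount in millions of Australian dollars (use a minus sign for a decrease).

Discount-window loan $652 million: bank balance sheets expand → +$652M.
Asset sale (to non-banks) $876 million: bank balance sheets shrink → −$876M.
OMO purchase (from banks) $103 million: just an asset swap on bank balance sheets → 0.
FX sale $345 million: just an asset swap on bank balance sheets → 0.
Net: 652 − 876 + 0 + 0 = -$224 million.

-$224 million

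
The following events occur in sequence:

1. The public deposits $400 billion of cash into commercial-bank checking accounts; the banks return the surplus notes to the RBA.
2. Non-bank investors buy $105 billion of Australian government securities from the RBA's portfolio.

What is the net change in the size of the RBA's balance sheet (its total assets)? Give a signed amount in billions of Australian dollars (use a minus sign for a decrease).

Currency deposit $400 billion: only the composition of liabilities changes → 0.
Asset sale (to non-banks) $105 billion: an RBA asset is shed → −$105B.
Net: 0 − 105 = -$105 billion.

-$105 billion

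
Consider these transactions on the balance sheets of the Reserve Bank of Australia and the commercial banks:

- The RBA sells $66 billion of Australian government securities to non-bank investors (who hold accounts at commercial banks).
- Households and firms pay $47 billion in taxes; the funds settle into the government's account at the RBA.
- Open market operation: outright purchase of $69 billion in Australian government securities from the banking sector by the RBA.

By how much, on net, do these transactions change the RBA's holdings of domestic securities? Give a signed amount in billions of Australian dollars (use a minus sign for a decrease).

RBA balance sheet:
  Assets:      Securities +$3B
  Liabilities: Bank reserves −$44B, Government deposits +$47B
Commercial banking system:
  Assets:      Reserves at CB −$44B, Securities −$69B
  Liabilities: Checkable deposits −$113B
So the change in the RBA's holdings of domestic securities is +$3 billion.

+$3 billion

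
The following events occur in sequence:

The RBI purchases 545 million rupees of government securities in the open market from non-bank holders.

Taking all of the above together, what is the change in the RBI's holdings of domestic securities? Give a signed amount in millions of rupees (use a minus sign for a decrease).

RBI balance sheet:
  Assets:      Securities +545M
  Liabilities: Bank reserves +545M
So the change in the RBI's holdings of domestic securities is +545 million.

+545 million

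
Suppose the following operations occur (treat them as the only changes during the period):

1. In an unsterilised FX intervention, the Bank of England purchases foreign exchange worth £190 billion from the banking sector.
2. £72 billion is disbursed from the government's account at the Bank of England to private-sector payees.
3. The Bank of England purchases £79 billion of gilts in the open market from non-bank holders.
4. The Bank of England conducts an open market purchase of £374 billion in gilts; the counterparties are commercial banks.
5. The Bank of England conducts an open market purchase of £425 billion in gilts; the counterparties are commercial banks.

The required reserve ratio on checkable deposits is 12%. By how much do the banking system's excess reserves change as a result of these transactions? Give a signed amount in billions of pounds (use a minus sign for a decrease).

FX purchase £190 billion: reserves +£190B, deposits 0.
Government spending £72 billion: reserves +£72B, deposits +£72B.
Asset purchase (from non-banks) £79 billion: reserves +£79B, deposits +£79B.
OMO purchase (from banks) £374 billion: reserves +£374B, deposits 0.
OMO purchase (from banks) £425 billion: reserves +£425B, deposits 0.
Totals: Δreserves = +£1140B, Δdeposits = +£151B.
Δrequired reserves = 12% × +£151B = +£18.12B.
Δexcess reserves = Δreserves − Δrequired = +£1140B − (+£18.12B) = +£1121.88 billion.

+£1121.88 billion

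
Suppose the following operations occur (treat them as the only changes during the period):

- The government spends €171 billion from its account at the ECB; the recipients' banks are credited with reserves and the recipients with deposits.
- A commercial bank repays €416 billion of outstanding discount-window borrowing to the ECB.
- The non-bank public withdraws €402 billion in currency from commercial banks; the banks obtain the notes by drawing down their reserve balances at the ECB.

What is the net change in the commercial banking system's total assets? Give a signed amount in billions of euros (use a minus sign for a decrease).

-€647 billion

Government spending €171 billion: bank balance sheets expand → +€171B.
Discount-window repayment €416 billion: bank balance sheets shrink → −€416B.
Currency withdrawal €402 billion: bank balance sheets shrink → −€402B.
Net: 171 − 416 − 402 = -€647 billion.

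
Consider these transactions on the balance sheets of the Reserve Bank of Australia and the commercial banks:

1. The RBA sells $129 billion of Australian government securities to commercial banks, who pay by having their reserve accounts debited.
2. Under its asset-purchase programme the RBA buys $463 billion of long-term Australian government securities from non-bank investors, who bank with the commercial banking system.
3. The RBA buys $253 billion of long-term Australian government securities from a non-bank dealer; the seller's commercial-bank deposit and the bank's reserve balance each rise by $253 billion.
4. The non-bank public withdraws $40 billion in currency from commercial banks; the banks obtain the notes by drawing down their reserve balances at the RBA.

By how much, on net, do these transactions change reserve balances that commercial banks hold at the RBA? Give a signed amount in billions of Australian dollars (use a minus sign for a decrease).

OMO sale (to banks) $129 billion: the buying banks pay out of their reserve balances → −$129B.
Asset purchase (from non-banks) $463 billion: the RBA pays by crediting reserve accounts → +$463B.
Asset purchase (from non-banks) $253 billion: the RBA pays by crediting reserve accounts → +$253B.
Currency withdrawal $40 billion: banks swap reserves for currency → −$40B.
Net: −129 + 463 + 253 − 40 = +$547 billion.

+$547 billion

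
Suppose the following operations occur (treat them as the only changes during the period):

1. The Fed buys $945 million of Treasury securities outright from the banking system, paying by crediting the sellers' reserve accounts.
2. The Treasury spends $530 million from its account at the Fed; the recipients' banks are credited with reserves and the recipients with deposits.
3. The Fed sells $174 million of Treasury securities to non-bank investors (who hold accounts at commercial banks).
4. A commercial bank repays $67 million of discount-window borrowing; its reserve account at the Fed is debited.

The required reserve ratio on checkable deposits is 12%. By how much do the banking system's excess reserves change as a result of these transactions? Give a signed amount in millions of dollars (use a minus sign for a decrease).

OMO purchase (from banks) $945 million: reserves +$945M, deposits 0.
Government spending $530 million: reserves +$530M, deposits +$530M.
Asset sale (to non-banks) $174 million: reserves −$174M, deposits −$174M.
Discount-window repayment $67 million: reserves −$67M, deposits 0.
Totals: Δreserves = +$1234M, Δdeposits = +$356M.
Δrequired reserves = 12% × +$356M = +$42.72M.
Δexcess reserves = Δreserves − Δrequired = +$1234M − (+$42.72M) = +$1191.28 million.

+$1191.28 million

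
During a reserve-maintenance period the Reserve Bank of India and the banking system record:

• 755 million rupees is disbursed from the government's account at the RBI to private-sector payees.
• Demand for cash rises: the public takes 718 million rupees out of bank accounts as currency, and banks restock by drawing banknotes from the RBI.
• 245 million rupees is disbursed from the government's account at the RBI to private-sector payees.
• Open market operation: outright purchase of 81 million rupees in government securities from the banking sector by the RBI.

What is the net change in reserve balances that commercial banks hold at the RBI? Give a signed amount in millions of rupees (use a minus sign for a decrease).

Government spending 755 million rupees: government payments flow into bank reserve accounts → +755M.
Currency withdrawal 718 million rupees: banks swap reserves for currency → −718M.
Government spending 245 million rupees: government payments flow into bank reserve accounts → +245M.
OMO purchase (from banks) 81 million rupees: the RBI pays by crediting reserve accounts → +81M.
Net: 755 − 718 + 245 + 81 = +363 million.

+363 million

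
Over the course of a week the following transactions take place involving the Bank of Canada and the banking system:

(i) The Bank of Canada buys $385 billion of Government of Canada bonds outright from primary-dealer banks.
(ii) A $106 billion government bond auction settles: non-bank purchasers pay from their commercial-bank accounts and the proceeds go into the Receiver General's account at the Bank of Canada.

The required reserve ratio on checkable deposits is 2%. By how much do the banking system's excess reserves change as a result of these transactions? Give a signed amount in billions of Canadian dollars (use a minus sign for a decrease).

OMO purchase (from banks) $385 billion: reserves +$385B, deposits 0.
Government account inflow $106 billion: reserves −$106B, deposits −$106B.
Totals: Δreserves = +$279B, Δdeposits = −$106B.
Δrequired reserves = 2% × −$106B = −$2.12B.
Δexcess reserves = Δreserves − Δrequired = +$279B − (−$2.12B) = +$281.12 billion.

+$281.12 billion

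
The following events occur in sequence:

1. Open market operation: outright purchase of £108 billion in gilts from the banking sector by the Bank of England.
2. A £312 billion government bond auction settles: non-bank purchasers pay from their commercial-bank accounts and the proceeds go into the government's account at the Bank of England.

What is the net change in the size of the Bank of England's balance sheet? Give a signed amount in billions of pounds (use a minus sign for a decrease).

OMO purchase (from banks) £108 billion: a Bank of England asset is acquired → +£108B.
Government account inflow £312 billion: only the composition of liabilities changes → 0.
Net: 108 + 0 = +£108 billion.

+£108 billion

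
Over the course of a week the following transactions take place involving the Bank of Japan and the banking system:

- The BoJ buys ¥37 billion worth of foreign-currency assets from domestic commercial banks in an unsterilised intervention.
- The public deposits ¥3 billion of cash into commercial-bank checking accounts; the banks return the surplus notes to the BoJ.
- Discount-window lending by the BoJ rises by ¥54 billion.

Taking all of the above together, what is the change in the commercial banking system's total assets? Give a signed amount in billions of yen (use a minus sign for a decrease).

FX purchase ¥37 billion: just an asset swap on bank balance sheets → 0.
Currency deposit ¥3 billion: bank balance sheets expand → +¥3B.
Discount-window loan ¥54 billion: bank balance sheets expand → +¥54B.
Net: 0 + 3 + 54 = +¥57 billion.

+¥57 billion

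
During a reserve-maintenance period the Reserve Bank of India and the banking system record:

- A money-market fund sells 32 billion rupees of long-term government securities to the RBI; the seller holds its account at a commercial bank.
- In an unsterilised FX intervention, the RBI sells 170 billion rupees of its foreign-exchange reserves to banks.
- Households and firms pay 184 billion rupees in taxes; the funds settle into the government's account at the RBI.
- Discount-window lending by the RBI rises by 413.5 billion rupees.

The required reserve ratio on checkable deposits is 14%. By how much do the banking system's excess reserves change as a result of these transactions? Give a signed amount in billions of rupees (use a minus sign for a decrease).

+112.78 billion

Asset purchase (from non-banks) 32 billion rupees: reserves +32B, deposits +32B.
FX sale 170 billion rupees: reserves −170B, deposits 0.
Government account inflow 184 billion rupees: reserves −184B, deposits −184B.
Discount-window loan 413.5 billion rupees: reserves +413.5B, deposits 0.
Totals: Δreserves = +91.5B, Δdeposits = −152B.
Δrequired reserves = 14% × −152B = −21.28B.
Δexcess reserves = Δreserves − Δrequired = +91.5B − (−21.28B) = +112.78 billion.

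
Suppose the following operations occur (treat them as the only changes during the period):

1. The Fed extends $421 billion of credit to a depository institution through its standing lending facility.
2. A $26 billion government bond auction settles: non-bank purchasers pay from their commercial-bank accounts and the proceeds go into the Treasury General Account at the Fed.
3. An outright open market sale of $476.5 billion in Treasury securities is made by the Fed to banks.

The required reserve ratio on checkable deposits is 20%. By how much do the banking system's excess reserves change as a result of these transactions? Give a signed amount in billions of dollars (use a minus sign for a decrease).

-$76.3 billion

Discount-window loan $421 billion: reserves +$421B, deposits 0.
Government account inflow $26 billion: reserves −$26B, deposits −$26B.
OMO sale (to banks) $476.5 billion: reserves −$476.5B, deposits 0.
Totals: Δreserves = −$81.5B, Δdeposits = −$26B.
Δrequired reserves = 20% × −$26B = −$5.2B.
Δexcess reserves = Δreserves − Δrequired = −$81.5B − (−$5.2B) = -$76.3 billion.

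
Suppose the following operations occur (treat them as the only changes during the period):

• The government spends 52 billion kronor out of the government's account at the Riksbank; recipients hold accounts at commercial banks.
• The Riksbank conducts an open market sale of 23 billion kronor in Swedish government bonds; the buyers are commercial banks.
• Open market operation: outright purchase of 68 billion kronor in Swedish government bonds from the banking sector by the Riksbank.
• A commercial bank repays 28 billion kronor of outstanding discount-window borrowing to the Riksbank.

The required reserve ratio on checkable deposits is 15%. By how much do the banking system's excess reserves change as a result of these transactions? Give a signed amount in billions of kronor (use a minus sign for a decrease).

+61.2 billion

Government spending 52 billion kronor: reserves +52B, deposits +52B.
OMO sale (to banks) 23 billion kronor: reserves −23B, deposits 0.
OMO purchase (from banks) 68 billion kronor: reserves +68B, deposits 0.
Discount-window repayment 28 billion kronor: reserves −28B, deposits 0.
Totals: Δreserves = +69B, Δdeposits = +52B.
Δrequired reserves = 15% × +52B = +7.8B.
Δexcess reserves = Δreserves − Δrequired = +69B − (+7.8B) = +61.2 billion.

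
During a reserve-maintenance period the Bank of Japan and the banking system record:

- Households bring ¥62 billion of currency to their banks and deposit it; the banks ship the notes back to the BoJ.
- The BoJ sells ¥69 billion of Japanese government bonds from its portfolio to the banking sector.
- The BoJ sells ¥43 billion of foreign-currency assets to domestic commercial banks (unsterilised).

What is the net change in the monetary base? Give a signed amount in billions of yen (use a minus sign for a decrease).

BoJ balance sheet:
  Assets:      Securities −¥69B, Foreign assets −¥43B
  Liabilities: Bank reserves −¥50B, Currency in circulation −¥62B
Monetary base = currency + reserves: −¥62B + (−¥50B) = -¥112 billion.

-¥112 billion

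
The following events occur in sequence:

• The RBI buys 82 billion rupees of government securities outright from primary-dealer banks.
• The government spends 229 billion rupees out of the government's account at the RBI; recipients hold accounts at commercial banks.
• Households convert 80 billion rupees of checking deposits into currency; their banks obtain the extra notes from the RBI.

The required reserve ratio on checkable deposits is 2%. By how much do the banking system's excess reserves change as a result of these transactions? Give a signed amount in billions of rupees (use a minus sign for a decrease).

+228.02 billion

OMO purchase (from banks) 82 billion rupees: reserves +82B, deposits 0.
Government spending 229 billion rupees: reserves +229B, deposits +229B.
Currency withdrawal 80 billion rupees: reserves −80B, deposits −80B.
Totals: Δreserves = +231B, Δdeposits = +149B.
Δrequired reserves = 2% × +149B = +2.98B.
Δexcess reserves = Δreserves − Δrequired = +231B − (+2.98B) = +228.02 billion.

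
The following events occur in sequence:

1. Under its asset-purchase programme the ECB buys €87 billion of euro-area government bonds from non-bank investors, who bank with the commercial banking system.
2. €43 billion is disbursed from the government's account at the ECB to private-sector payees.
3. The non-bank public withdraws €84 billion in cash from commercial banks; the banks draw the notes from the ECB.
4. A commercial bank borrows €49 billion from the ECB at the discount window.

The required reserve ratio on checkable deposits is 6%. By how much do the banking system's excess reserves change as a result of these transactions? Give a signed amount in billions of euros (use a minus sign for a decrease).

Asset purchase (from non-banks) €87 billion: reserves +€87B, deposits +€87B.
Government spending €43 billion: reserves +€43B, deposits +€43B.
Currency withdrawal €84 billion: reserves −€84B, deposits −€84B.
Discount-window loan €49 billion: reserves +€49B, deposits 0.
Totals: Δreserves = +€95B, Δdeposits = +€46B.
Δrequired reserves = 6% × +€46B = +€2.76B.
Δexcess reserves = Δreserves − Δrequired = +€95B − (+€2.76B) = +€92.24 billion.

+€92.24 billion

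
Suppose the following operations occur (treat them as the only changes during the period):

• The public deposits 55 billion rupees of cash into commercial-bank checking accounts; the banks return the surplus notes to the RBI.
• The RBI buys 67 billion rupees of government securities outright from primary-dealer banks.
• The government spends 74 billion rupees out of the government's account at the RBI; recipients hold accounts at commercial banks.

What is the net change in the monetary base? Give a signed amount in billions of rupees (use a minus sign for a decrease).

+141 billion

Currency deposit 55 billion rupees: just a shift between currency and reserves — both are base money → 0.
OMO purchase (from banks) 67 billion rupees: RBI balance sheet expands → +67B.
Government spending 74 billion rupees: a non-base liability converts back to reserves → +74B.
Net: 0 + 67 + 74 = +141 billion.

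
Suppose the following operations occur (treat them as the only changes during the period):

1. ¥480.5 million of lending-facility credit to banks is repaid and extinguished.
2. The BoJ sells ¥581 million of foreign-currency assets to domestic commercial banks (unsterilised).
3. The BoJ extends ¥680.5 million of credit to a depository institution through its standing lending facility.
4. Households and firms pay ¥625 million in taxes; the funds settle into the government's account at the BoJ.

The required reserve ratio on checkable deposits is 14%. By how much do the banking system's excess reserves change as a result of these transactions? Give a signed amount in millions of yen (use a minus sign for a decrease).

Discount-window repayment ¥480.5 million: reserves −¥480.5M, deposits 0.
FX sale ¥581 million: reserves −¥581M, deposits 0.
Discount-window loan ¥680.5 million: reserves +¥680.5M, deposits 0.
Government account inflow ¥625 million: reserves −¥625M, deposits −¥625M.
Totals: Δreserves = −¥1006M, Δdeposits = −¥625M.
Δrequired reserves = 14% × −¥625M = −¥87.5M.
Δexcess reserves = Δreserves − Δrequired = −¥1006M − (−¥87.5M) = -¥918.5 million.

-¥918.5 million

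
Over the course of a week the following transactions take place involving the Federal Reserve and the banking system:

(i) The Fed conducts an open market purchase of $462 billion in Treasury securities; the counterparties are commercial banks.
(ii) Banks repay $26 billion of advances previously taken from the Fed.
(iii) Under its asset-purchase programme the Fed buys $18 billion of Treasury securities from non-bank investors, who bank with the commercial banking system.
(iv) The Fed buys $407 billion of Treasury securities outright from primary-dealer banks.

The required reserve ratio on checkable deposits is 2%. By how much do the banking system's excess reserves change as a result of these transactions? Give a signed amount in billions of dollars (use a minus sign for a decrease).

OMO purchase (from banks) $462 billion: reserves +$462B, deposits 0.
Discount-window repayment $26 billion: reserves −$26B, deposits 0.
Asset purchase (from non-banks) $18 billion: reserves +$18B, deposits +$18B.
OMO purchase (from banks) $407 billion: reserves +$407B, deposits 0.
Totals: Δreserves = +$861B, Δdeposits = +$18B.
Δrequired reserves = 2% × +$18B = +$0.36B.
Δexcess reserves = Δreserves − Δrequired = +$861B − (+$0.36B) = +$860.64 billion.

+$860.64 billion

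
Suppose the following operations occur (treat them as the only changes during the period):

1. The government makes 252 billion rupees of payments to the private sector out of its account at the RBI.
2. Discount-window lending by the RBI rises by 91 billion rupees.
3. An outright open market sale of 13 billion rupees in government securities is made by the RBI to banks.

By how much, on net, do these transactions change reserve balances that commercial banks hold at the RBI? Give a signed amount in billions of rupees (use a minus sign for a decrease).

+330 billion

Government spending 252 billion rupees: government payments flow into bank reserve accounts → +252B.
Discount-window loan 91 billion rupees: the loan is credited to the bank's reserve account → +91B.
OMO sale (to banks) 13 billion rupees: the buying banks pay out of their reserve balances → −13B.
Net: 252 + 91 − 13 = +330 billion.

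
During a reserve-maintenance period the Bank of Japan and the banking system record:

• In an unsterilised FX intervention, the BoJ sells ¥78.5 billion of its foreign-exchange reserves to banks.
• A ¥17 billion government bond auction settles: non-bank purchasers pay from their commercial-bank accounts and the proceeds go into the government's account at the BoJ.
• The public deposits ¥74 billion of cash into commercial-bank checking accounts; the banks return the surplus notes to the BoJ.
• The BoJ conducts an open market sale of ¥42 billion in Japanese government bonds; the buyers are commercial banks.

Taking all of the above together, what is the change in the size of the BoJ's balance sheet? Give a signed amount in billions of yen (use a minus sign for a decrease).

BoJ balance sheet:
  Assets:      Securities −¥42B, Foreign assets −¥78.5B
  Liabilities: Bank reserves −¥63.5B, Currency in circulation −¥74B, Government deposits +¥17B
Change in total BoJ assets = -¥120.5 billion.

-¥120.5 billion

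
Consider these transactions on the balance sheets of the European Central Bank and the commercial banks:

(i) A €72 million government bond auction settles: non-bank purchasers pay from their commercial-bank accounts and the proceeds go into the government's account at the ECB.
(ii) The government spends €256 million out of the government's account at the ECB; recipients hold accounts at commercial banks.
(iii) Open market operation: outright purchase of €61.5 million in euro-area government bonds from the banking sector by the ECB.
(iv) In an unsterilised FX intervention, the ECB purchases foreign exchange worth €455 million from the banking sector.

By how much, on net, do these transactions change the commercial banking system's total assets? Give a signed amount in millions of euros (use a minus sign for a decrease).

+€184 million

Government account inflow €72 million: bank balance sheets shrink → −€72M.
Government spending €256 million: bank balance sheets expand → +€256M.
OMO purchase (from banks) €61.5 million: just an asset swap on bank balance sheets → 0.
FX purchase €455 million: just an asset swap on bank balance sheets → 0.
Net: −72 + 256 + 0 + 0 = +€184 million.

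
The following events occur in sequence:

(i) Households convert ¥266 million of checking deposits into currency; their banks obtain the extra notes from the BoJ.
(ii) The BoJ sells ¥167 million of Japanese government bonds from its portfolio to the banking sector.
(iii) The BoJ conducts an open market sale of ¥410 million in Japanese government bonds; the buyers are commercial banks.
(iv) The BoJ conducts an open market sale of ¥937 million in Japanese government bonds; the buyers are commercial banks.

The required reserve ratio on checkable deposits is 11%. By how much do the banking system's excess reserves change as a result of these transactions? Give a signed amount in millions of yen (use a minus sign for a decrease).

Currency withdrawal ¥266 million: reserves −¥266M, deposits −¥266M.
OMO sale (to banks) ¥167 million: reserves −¥167M, deposits 0.
OMO sale (to banks) ¥410 million: reserves −¥410M, deposits 0.
OMO sale (to banks) ¥937 million: reserves −¥937M, deposits 0.
Totals: Δreserves = −¥1780M, Δdeposits = −¥266M.
Δrequired reserves = 11% × −¥266M = −¥29.26M.
Δexcess reserves = Δreserves − Δrequired = −¥1780M − (−¥29.26M) = -¥1750.74 million.

-¥1750.74 million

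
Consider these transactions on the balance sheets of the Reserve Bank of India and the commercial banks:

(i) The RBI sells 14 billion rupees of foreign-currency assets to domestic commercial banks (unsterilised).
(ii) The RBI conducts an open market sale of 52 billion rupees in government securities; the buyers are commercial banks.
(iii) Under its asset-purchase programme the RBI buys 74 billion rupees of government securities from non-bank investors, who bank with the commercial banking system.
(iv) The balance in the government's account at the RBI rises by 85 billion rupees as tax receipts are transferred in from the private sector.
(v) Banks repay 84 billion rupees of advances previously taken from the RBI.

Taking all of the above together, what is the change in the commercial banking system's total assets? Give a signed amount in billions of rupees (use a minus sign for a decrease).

FX sale 14 billion rupees: just an asset swap on bank balance sheets → 0.
OMO sale (to banks) 52 billion rupees: just an asset swap on bank balance sheets → 0.
Asset purchase (from non-banks) 74 billion rupees: bank balance sheets expand → +74B.
Government account inflow 85 billion rupees: bank balance sheets shrink → −85B.
Discount-window repayment 84 billion rupees: bank balance sheets shrink → −84B.
Net: 0 + 0 + 74 − 85 − 84 = -95 billion.

-95 billion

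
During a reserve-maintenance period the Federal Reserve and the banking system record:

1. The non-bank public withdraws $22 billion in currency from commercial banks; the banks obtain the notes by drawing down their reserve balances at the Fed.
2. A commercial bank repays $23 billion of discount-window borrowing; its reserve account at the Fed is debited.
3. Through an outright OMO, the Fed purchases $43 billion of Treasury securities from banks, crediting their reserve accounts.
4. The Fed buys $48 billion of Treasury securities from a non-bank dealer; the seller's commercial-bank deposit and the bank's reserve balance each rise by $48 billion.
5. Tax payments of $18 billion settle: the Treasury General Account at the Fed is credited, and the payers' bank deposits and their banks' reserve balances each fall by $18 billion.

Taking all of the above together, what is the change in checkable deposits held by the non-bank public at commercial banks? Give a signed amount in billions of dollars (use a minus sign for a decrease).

Currency withdrawal $22 billion: non-bank counterparties' bank balances fall → −$22B.
Discount-window repayment $23 billion: the counterparty is a bank, so public deposits are unchanged → 0.
OMO purchase (from banks) $43 billion: the counterparty is a bank, so public deposits are unchanged → 0.
Asset purchase (from non-banks) $48 billion: non-bank counterparties' bank balances rise → +$48B.
Government account inflow $18 billion: non-bank counterparties' bank balances fall → −$18B.
Net: −22 + 0 + 0 + 48 − 18 = +$8 billion.

+$8 billion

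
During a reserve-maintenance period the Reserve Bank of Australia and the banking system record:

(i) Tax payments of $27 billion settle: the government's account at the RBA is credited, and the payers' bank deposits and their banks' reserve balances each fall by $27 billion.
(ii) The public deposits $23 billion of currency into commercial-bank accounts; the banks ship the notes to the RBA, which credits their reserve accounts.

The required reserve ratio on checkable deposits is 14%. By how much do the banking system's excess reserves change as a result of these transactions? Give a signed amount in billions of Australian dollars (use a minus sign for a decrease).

Government account inflow $27 billion: reserves −$27B, deposits −$27B.
Currency deposit $23 billion: reserves +$23B, deposits +$23B.
Totals: Δreserves = −$4B, Δdeposits = −$4B.
Δrequired reserves = 14% × −$4B = −$0.56B.
Δexcess reserves = Δreserves − Δrequired = −$4B − (−$0.56B) = -$3.44 billion.

-$3.44 billion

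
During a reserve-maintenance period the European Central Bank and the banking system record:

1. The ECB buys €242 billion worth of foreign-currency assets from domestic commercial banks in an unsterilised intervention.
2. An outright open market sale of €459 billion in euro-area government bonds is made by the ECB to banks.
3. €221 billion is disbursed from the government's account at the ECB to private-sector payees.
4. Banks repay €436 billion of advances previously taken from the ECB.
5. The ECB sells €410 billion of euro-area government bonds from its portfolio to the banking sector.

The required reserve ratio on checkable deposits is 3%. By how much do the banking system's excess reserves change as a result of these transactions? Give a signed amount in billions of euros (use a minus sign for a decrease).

FX purchase €242 billion: reserves +€242B, deposits 0.
OMO sale (to banks) €459 billion: reserves −€459B, deposits 0.
Government spending €221 billion: reserves +€221B, deposits +€221B.
Discount-window repayment €436 billion: reserves −€436B, deposits 0.
OMO sale (to banks) €410 billion: reserves −€410B, deposits 0.
Totals: Δreserves = −€842B, Δdeposits = +€221B.
Δrequired reserves = 3% × +€221B = +€6.63B.
Δexcess reserves = Δreserves − Δrequired = −€842B − (+€6.63B) = -€848.63 billion.

-€848.63 billion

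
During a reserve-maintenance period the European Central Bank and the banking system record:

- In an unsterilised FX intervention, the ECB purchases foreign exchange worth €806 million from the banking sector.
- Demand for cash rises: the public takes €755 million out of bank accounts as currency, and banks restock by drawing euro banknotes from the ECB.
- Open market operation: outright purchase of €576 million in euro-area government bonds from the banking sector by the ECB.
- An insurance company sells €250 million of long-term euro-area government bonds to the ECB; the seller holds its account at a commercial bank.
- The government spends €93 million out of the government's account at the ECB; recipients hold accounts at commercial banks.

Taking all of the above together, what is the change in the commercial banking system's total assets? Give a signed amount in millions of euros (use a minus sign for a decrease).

-€412 million

FX purchase €806 million: just an asset swap on bank balance sheets → 0.
Currency withdrawal €755 million: bank balance sheets shrink → −€755M.
OMO purchase (from banks) €576 million: just an asset swap on bank balance sheets → 0.
Asset purchase (from non-banks) €250 million: bank balance sheets expand → +€250M.
Government spending €93 million: bank balance sheets expand → +€93M.
Net: 0 − 755 + 0 + 250 + 93 = -€412 million.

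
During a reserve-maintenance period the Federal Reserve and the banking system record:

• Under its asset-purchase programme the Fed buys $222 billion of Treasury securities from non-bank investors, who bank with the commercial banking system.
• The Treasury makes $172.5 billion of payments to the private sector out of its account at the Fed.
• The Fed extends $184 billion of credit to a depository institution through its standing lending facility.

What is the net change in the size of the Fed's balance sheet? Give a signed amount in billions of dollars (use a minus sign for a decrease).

Fed balance sheet:
  Assets:      Securities +$222B, Loans to banks +$184B
  Liabilities: Bank reserves +$578.5B, Government deposits −$172.5B
Change in total Fed assets = +$406 billion.

+$406 billion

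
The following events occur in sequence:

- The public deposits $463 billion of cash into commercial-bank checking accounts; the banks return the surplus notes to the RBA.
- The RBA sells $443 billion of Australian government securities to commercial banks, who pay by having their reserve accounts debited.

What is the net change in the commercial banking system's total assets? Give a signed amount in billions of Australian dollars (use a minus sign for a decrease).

+$463 billion

Currency deposit $463 billion: bank balance sheets expand → +$463B.
OMO sale (to banks) $443 billion: just an asset swap on bank balance sheets → 0.
Net: 463 + 0 = +$463 billion.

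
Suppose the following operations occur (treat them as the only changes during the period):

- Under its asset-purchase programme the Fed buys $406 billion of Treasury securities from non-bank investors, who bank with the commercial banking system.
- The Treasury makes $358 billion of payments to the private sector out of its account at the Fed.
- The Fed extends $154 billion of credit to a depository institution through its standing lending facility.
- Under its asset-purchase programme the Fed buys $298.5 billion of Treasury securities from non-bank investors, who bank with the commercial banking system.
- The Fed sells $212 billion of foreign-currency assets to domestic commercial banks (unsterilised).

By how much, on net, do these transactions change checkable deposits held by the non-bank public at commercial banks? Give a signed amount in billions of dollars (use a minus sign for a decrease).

+$1062.5 billion

Asset purchase (from non-banks) $406 billion: non-bank counterparties' bank balances rise → +$406B.
Government spending $358 billion: non-bank counterparties' bank balances rise → +$358B.
Discount-window loan $154 billion: the counterparty is a bank, so public deposits are unchanged → 0.
Asset purchase (from non-banks) $298.5 billion: non-bank counterparties' bank balances rise → +$298.5B.
FX sale $212 billion: the counterparty is a bank, so public deposits are unchanged → 0.
Net: 406 + 358 + 0 + 298.5 + 0 = +$1062.5 billion.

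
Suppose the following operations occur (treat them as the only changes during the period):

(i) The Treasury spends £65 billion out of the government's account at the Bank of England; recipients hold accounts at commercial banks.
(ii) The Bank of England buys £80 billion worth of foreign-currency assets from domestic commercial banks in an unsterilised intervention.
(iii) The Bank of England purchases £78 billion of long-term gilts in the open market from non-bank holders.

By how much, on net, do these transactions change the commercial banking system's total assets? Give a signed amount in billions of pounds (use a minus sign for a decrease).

Bank of England balance sheet:
  Assets:      Securities +£78B, Foreign assets +£80B
  Liabilities: Bank reserves +£223B, Government deposits −£65B
Commercial banking system:
  Assets:      Reserves at CB +£223B, Foreign assets −£80B
  Liabilities: Checkable deposits +£143B
Change in total bank assets = +£143 billion.

+£143 billion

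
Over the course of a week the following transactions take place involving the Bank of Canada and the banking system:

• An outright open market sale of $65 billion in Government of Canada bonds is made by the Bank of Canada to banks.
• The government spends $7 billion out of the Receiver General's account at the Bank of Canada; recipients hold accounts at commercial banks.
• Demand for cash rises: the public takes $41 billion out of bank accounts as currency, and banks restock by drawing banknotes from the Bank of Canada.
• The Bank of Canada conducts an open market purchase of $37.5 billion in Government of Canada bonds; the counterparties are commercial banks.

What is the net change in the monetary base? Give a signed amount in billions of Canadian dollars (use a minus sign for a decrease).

Bank of Canada balance sheet:
  Assets:      Securities −$27.5B
  Liabilities: Bank reserves −$61.5B, Currency in circulation +$41B, Government deposits −$7B
Commercial banking system:
  Assets:      Reserves at CB −$61.5B, Securities +$27.5B
  Liabilities: Checkable deposits −$34B
Monetary base = currency + reserves: +$41B + (−$61.5B) = -$20.5 billion.

-$20.5 billion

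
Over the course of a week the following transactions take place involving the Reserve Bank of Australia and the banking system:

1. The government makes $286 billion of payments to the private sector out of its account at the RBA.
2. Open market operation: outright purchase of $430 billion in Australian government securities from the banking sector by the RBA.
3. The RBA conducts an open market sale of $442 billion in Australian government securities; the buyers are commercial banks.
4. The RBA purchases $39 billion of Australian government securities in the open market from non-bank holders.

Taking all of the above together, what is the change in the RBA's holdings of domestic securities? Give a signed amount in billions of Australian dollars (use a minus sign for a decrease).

RBA balance sheet:
  Assets:      Securities +$27B
  Liabilities: Bank reserves +$313B, Government deposits −$286B
So the change in the RBA's holdings of domestic securities is +$27 billion.

+$27 billion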